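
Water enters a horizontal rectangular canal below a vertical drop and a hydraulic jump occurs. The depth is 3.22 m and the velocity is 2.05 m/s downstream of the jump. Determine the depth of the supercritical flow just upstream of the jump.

y₁ = 0.703 m

Fr₂ = V₂/√(g·y₂) = 2.05/√(9.81×3.22) = 0.365.
From the momentum equation (using Fr₂), y₁/y₂ = ½[√(1 + 8Fr₂²) − 1] = ½[√2.064 − 1] = 0.218.
y₁ = 0.218 × 3.22 = 0.703 m.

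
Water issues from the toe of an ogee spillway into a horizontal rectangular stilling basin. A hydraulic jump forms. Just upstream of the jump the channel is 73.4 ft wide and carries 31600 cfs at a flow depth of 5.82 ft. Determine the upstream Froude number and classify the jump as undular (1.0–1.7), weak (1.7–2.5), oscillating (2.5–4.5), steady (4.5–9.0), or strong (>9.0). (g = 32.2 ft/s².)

Fr₁ = 5.40; steady jump

q = Q/b = 31600/73.4 = 431 ft²/s; V₁ = q/y₁ = 74.0 ft/s. Fr₁ = V₁/√(g·y₁) = 5.40.
Fr₁ = 5.40 lies in the steady range.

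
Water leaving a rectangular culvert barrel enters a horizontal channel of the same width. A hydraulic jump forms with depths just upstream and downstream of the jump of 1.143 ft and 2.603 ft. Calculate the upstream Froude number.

For a rectangular channel the momentum equation gives q² = ½·g·y₁·y₂·(y₁ + y₂) = ½×32.2×1.143×2.603×3.746 = 179.4.
q = √179.4 = 13.40 ft²/s.
V₁ = q/y₁ = 11.72 ft/s; Fr₁ = V₁/√(g·y₁) = 1.932.

Fr₁ = 1.932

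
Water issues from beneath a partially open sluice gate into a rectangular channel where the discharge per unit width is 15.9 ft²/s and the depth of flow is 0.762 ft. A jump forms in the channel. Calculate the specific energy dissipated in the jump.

V₁ = q/y₁ = 15.9/0.762 = 20.9 ft/s. Fr₁ = V₁/√(g·y₁) = 20.9/√(32.2×0.762) = 4.21.
By Bélanger, y₂/y₁ = ½[√(1 + 8Fr₁²) − 1] = ½[√143.0 − 1] = 5.48.
y₂ = 5.48 × 0.762 = 4.17 ft.
Head loss: ΔE = (y₂ − y₁)³/(4y₁y₂) = (4.17 − 0.762)³/(4×0.762×4.17) = 39.7/12.7 = 3.12 ft.

ΔE = 3.12 ft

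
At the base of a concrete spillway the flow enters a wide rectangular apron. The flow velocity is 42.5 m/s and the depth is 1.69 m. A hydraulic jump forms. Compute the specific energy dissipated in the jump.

ΔE = 69.2 m

Fr₁ = V₁/√(g·y₁) = 42.5/√(9.81×1.69) = 10.4.
Sequent-depth ratio: y₂/y₁ = ½[√(1 + 8Fr₁²) − 1] = ½[√872.6 − 1] = 14.3.
y₂ = 14.3 × 1.69 = 24.1 m.
Head loss: ΔE = (y₂ − y₁)³/(4y₁y₂) = (24.1 − 1.69)³/(4×1.69×24.1) = 11279/163 = 69.2 m.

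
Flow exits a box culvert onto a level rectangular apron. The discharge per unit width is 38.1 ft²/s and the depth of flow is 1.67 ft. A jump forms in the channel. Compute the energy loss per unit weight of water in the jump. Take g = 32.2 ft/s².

V₁ = q/y₁ = 38.1/1.67 = 22.8 ft/s. Fr₁ = V₁/√(g·y₁) = 22.8/√(32.2×1.67) = 3.11.
By Bélanger, y₂/y₁ = ½[√(1 + 8Fr₁²) − 1] = ½[√78.43 − 1] = 3.93.
y₂ = 3.93 × 1.67 = 6.56 ft.
Head loss: ΔE = (y₂ − y₁)³/(4y₁y₂) = (6.56 − 1.67)³/(4×1.67×6.56) = 117/43.8 = 2.67 ft.

ΔE = 2.67 ft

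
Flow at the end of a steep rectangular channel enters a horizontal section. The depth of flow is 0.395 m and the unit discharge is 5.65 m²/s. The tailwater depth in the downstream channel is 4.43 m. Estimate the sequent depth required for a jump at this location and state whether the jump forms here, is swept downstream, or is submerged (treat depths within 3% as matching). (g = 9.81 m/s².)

y₂ = 3.87 m; the jump is submerged

V₁ = q/y₁ = 5.65/0.395 = 14.3 m/s. Fr₁ = V₁/√(g·y₁) = 14.3/√(9.81×0.395) = 7.27.
Sequent-depth ratio: y₂/y₁ = ½[√(1 + 8Fr₁²) − 1] = ½[√423.4 − 1] = 9.79.
y₂ = 9.79 × 0.395 = 3.87 m.
Tailwater y_tw = 4.43 m: y_tw > y₂, so the jump is submerged.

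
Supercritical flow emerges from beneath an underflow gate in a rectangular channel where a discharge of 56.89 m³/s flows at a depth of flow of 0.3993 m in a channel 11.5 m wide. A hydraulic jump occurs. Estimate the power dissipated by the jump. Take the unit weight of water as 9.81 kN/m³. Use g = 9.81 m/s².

P = 2662 kW

q = Q/b = 56.89/11.5 = 4.947 m²/s; V₁ = q/y₁ = 12.39 m/s. Fr₁ = V₁/√(g·y₁) = 6.260.
Bélanger equation: y₂/y₁ = ½[√(1 + 8Fr₁²) − 1] = ½[√314.47 − 1] = 8.367.
y₂ = 8.367 × 0.3993 = 3.341 m.
V₂ = q/y₂ = 4.947/3.341 = 1.481 m/s. E₁ = y₁ + V₁²/2g = 8.222 m; E₂ = y₂ + V₂²/2g = 3.453 m. ΔE = E₁ − E₂ = 4.770 m.
P = γ·Q·ΔE = 9.81 × 56.89 × 4.770 = 2662 kW.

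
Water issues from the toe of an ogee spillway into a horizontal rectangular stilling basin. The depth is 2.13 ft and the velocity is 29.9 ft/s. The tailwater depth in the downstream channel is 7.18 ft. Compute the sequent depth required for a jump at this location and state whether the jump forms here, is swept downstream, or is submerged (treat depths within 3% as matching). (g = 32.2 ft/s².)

y₂ = 9.86 ft; the jump is swept downstream

Fr₁ = V₁/√(g·y₁) = 29.9/√(32.2×2.13) = 3.61.
Sequent-depth ratio: y₂/y₁ = ½[√(1 + 8Fr₁²) − 1] = ½[√105.3 − 1] = 4.63.
y₂ = 4.63 × 2.13 = 9.86 ft.
Tailwater y_tw = 7.18 ft: y_tw < y₂, so the jump is swept downstream.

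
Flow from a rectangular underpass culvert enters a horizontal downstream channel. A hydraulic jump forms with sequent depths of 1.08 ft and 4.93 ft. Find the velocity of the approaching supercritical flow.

V₁ = 21.0 ft/s

For a rectangular channel the momentum equation gives q² = ½·g·y₁·y₂·(y₁ + y₂) = ½×32.2×1.08×4.93×6.01 = 515.
q = √515 = 22.7 ft²/s.
V₁ = q/y₁ = 22.7/1.08 = 21.0 ft/s.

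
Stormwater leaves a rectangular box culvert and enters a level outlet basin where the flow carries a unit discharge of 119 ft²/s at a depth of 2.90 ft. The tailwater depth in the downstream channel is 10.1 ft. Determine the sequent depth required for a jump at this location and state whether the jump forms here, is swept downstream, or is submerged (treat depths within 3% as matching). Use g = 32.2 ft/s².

y₂ = 16.0 ft; the jump is swept downstream

V₁ = q/y₁ = 119/2.90 = 41.0 ft/s. Fr₁ = V₁/√(g·y₁) = 41.0/√(32.2×2.90) = 4.25.
Bélanger equation: y₂/y₁ = ½[√(1 + 8Fr₁²) − 1] = ½[√145.3 − 1] = 5.53.
y₂ = 5.53 × 2.90 = 16.0 ft.
Tailwater y_tw = 10.1 ft: y_tw < y₂, so the jump is swept downstream.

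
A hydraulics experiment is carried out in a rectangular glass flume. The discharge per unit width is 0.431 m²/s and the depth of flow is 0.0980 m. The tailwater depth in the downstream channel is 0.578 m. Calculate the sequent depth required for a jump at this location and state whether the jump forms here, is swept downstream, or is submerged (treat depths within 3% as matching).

V₁ = q/y₁ = 0.431/0.0980 = 4.40 m/s. Fr₁ = V₁/√(g·y₁) = 4.40/√(9.81×0.0980) = 4.49.
By Bélanger, y₂/y₁ = ½[√(1 + 8Fr₁²) − 1] = ½[√162.0 − 1] = 5.86.
y₂ = 5.86 × 0.0980 = 0.575 m.
Tailwater y_tw = 0.578 m: y_tw ≈ y₂, so the jump forms here.

y₂ = 0.575 m; the jump forms here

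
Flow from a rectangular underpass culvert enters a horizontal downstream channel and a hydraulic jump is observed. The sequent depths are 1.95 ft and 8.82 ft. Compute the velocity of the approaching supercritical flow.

V₁ = 28.0 ft/s

For a rectangular channel the momentum equation gives q² = ½·g·y₁·y₂·(y₁ + y₂) = ½×32.2×1.95×8.82×10.8 = 2982.
q = √2982 = 54.6 ft²/s.
V₁ = q/y₁ = 54.6/1.95 = 28.0 ft/s.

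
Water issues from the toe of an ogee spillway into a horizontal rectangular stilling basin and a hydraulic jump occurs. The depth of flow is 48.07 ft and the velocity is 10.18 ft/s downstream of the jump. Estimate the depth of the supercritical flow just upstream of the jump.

Fr₂ = V₂/√(g·y₂) = 10.18/√(32.2×48.07) = 0.2588.
The Bélanger relation is symmetric: y₁/y₂ = ½[√(1 + 8Fr₂²) − 1] = ½[√1.5356 − 1] = 0.1196.
y₁ = 0.1196 × 48.07 = 5.749 ft.

y₁ = 5.749 ft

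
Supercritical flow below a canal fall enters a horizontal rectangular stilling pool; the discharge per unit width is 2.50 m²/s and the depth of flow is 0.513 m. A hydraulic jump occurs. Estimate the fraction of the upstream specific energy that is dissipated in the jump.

V₁ = q/y₁ = 2.50/0.513 = 4.87 m/s. Fr₁ = V₁/√(g·y₁) = 4.87/√(9.81×0.513) = 2.17.
From the momentum equation for a rectangular channel, y₂/y₁ = ½[√(1 + 8Fr₁²) − 1] = ½[√38.75 − 1] = 2.61.
y₂ = 2.61 × 0.513 = 1.34 m.
E₁ = y₁ + V₁²/2g = 1.72 m. ΔE = (y₂ − y₁)³/(4y₁y₂) = 0.206 m. ΔE/E₁ = 0.206/1.72 = 0.119.

ΔE/E₁ = 0.119 (11.9%)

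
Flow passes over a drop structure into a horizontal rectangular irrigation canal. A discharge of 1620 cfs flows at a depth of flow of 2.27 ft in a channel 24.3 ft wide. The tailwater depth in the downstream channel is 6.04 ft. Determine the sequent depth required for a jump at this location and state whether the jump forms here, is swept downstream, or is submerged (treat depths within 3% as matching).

y₂ = 9.95 ft; the jump is swept downstream

q = Q/b = 1620/24.3 = 66.7 ft²/s; V₁ = q/y₁ = 29.4 ft/s. Fr₁ = V₁/√(g·y₁) = 3.44.
Sequent-depth ratio: y₂/y₁ = ½[√(1 + 8Fr₁²) − 1] = ½[√95.40 − 1] = 4.38.
y₂ = 4.38 × 2.27 = 9.95 ft.
Tailwater y_tw = 6.04 ft: y_tw < y₂, so the jump is swept downstream.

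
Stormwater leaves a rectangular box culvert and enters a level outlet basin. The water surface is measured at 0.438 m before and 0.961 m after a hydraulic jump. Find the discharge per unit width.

For a rectangular channel the momentum equation gives q² = ½·g·y₁·y₂·(y₁ + y₂) = ½×9.81×0.438×0.961×1.40 = 2.89.
q = √2.89 = 1.70 m²/s.

q = 1.70 m²/s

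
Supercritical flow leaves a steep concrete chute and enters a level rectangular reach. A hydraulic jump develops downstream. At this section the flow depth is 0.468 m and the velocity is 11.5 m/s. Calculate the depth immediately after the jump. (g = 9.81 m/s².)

y₂ = 3.33 m

Fr₁ = V₁/√(g·y₁) = 11.5/√(9.81×0.468) = 5.37.
Sequent-depth ratio: y₂/y₁ = ½[√(1 + 8Fr₁²) − 1] = ½[√231.4 − 1] = 7.11.
y₂ = 7.11 × 0.468 = 3.33 m.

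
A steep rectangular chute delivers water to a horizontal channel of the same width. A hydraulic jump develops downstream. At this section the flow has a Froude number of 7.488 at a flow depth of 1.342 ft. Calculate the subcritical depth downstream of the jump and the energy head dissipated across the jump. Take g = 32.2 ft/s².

y₂ = 13.56 ft; ΔE = 25.04 ft

Fr₁ = 7.488 (given).
Conjugate-depth relation: y₂/y₁ = ½[√(1 + 8Fr₁²) − 1] = ½[√449.56 − 1] = 10.10.
y₂ = 10.10 × 1.342 = 13.56 ft.
V₁ = Fr₁·√(g·y₁) = 7.488×√(32.2×1.342) = 49.22 ft/s; q = V₁·y₁ = 66.06 ft²/s. V₂ = q/y₂ = 66.06/13.56 = 4.873 ft/s. E₁ = y₁ + V₁²/2g = 38.97 ft; E₂ = y₂ + V₂²/2g = 13.92 ft. ΔE = E₁ − E₂ = 25.04 ft.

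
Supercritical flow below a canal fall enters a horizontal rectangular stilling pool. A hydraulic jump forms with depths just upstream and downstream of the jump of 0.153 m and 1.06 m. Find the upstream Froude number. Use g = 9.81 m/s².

Fr₁ = 5.24

For a rectangular channel the momentum equation gives q² = ½·g·y₁·y₂·(y₁ + y₂) = ½×9.81×0.153×1.06×1.21 = 0.965.
q = √0.965 = 0.982 m²/s.
V₁ = q/y₁ = 6.42 m/s; Fr₁ = V₁/√(g·y₁) = 5.24.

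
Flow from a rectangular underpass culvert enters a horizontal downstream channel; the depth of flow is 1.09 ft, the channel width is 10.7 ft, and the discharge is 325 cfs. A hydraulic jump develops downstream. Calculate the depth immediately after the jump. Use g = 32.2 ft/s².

q = Q/b = 325/10.7 = 30.4 ft²/s; V₁ = q/y₁ = 27.9 ft/s. Fr₁ = V₁/√(g·y₁) = 4.70.
From the momentum equation for a rectangular channel, y₂/y₁ = ½[√(1 + 8Fr₁²) − 1] = ½[√178.0 − 1] = 6.17.
y₂ = 6.17 × 1.09 = 6.73 ft.

y₂ = 6.73 ft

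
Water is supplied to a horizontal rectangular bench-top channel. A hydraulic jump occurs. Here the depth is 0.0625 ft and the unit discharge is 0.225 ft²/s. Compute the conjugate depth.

y₂ = 0.195 ft

V₁ = q/y₁ = 0.225/0.0625 = 3.60 ft/s. Fr₁ = V₁/√(g·y₁) = 3.60/√(32.2×0.0625) = 2.54.
By Bélanger, y₂/y₁ = ½[√(1 + 8Fr₁²) − 1] = ½[√52.52 − 1] = 3.12.
y₂ = 3.12 × 0.0625 = 0.195 ft.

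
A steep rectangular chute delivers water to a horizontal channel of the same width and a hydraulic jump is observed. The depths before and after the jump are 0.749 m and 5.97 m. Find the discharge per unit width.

For a rectangular channel the momentum equation gives q² = ½·g·y₁·y₂·(y₁ + y₂) = ½×9.81×0.749×5.97×6.72 = 147.
q = √147 = 12.1 m²/s.

q = 12.1 m²/s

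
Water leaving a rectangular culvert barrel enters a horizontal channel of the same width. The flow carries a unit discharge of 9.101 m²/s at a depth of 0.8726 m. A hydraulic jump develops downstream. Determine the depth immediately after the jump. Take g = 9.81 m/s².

V₁ = q/y₁ = 9.101/0.8726 = 10.43 m/s. Fr₁ = V₁/√(g·y₁) = 10.43/√(9.81×0.8726) = 3.565.
Bélanger equation: y₂/y₁ = ½[√(1 + 8Fr₁²) − 1] = ½[√102.66 − 1] = 4.566.
y₂ = 4.566 × 0.8726 = 3.984 m.

y₂ = 3.984 m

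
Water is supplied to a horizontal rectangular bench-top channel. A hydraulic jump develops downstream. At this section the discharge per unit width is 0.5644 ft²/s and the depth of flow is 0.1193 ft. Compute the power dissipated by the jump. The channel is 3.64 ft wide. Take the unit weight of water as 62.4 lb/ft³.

V₁ = q/y₁ = 0.5644/0.1193 = 4.731 ft/s. Fr₁ = V₁/√(g·y₁) = 4.731/√(32.2×0.1193) = 2.414.
By Bélanger, y₂/y₁ = ½[√(1 + 8Fr₁²) − 1] = ½[√47.611 − 1] = 2.950.
y₂ = 2.950 × 0.1193 = 0.3519 ft.
V₂ = q/y₂ = 0.5644/0.3519 = 1.604 ft/s. E₁ = y₁ + V₁²/2g = 0.4668 ft; E₂ = y₂ + V₂²/2g = 0.3919 ft. ΔE = E₁ − E₂ = 0.07497 ft.
Q = q·b = 0.5644 × 3.64 = 2.054 cfs. P = γ·Q·ΔE/550 = 62.4 × 2.054 × 0.07497 / 550 = 0.01747 hp.

P = 0.01747 hp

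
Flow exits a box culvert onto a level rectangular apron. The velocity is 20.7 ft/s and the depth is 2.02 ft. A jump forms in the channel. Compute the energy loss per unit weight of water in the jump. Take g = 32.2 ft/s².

ΔE = 1.62 ft

Fr₁ = V₁/√(g·y₁) = 20.7/√(32.2×2.02) = 2.57.
From the momentum equation for a rectangular channel, y₂/y₁ = ½[√(1 + 8Fr₁²) − 1] = ½[√53.70 − 1] = 3.16.
y₂ = 3.16 × 2.02 = 6.39 ft.
Head loss: ΔE = (y₂ − y₁)³/(4y₁y₂) = (6.39 − 2.02)³/(4×2.02×6.39) = 83.5/51.6 = 1.62 ft.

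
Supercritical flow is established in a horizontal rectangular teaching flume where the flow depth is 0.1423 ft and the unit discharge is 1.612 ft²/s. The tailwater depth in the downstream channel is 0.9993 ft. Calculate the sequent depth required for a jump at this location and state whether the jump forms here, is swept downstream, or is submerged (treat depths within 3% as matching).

y₂ = 0.9962 ft; the jump forms here

V₁ = q/y₁ = 1.612/0.1423 = 11.33 ft/s. Fr₁ = V₁/√(g·y₁) = 11.33/√(32.2×0.1423) = 5.292.
Conjugate-depth relation: y₂/y₁ = ½[√(1 + 8Fr₁²) − 1] = ½[√225.05 − 1] = 7.001.
y₂ = 7.001 × 0.1423 = 0.9962 ft.
Tailwater y_tw = 0.9993 ft: y_tw ≈ y₂, so the jump forms here.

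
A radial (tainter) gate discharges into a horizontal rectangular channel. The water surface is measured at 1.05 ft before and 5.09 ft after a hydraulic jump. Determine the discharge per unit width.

For a rectangular channel the momentum equation gives q² = ½·g·y₁·y₂·(y₁ + y₂) = ½×32.2×1.05×5.09×6.14 = 528.
q = √528 = 23.0 ft²/s.

q = 23.0 ft²/s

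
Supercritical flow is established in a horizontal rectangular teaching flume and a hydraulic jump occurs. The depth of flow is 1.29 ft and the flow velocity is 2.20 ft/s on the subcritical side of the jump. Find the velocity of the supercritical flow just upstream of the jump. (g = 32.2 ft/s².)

V₁ = 11.3 ft/s

Fr₂ = V₂/√(g·y₂) = 2.20/√(32.2×1.29) = 0.341.
From the momentum equation (using Fr₂), y₁/y₂ = ½[√(1 + 8Fr₂²) − 1] = ½[√1.932 − 1] = 0.195.
y₁ = 0.195 × 1.29 = 0.252 ft.
V₁ = q/y₁ = 2.84/0.252 = 11.3 ft/s.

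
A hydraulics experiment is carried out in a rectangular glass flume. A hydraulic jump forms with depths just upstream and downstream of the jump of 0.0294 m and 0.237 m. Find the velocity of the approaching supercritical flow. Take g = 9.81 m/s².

For a rectangular channel the momentum equation gives q² = ½·g·y₁·y₂·(y₁ + y₂) = ½×9.81×0.0294×0.237×0.266 = 0.00910.
q = √0.00910 = 0.0954 m²/s.
V₁ = q/y₁ = 0.0954/0.0294 = 3.25 m/s.

V₁ = 3.25 m/s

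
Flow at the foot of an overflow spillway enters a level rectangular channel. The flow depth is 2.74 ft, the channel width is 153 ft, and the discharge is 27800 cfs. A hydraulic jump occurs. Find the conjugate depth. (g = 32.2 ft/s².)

q = Q/b = 27800/153 = 182 ft²/s; V₁ = q/y₁ = 66.3 ft/s. Fr₁ = V₁/√(g·y₁) = 7.06.
From the momentum equation for a rectangular channel, y₂/y₁ = ½[√(1 + 8Fr₁²) − 1] = ½[√399.7 − 1] = 9.50.
y₂ = 9.50 × 2.74 = 26.0 ft.

y₂ = 26.0 ft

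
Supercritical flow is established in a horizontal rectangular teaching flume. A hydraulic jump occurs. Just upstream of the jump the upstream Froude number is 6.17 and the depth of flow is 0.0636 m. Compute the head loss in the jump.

ΔE = 0.732 m

Fr₁ = 6.17 (given).
Bélanger equation: y₂/y₁ = ½[√(1 + 8Fr₁²) − 1] = ½[√305.6 − 1] = 8.24.
y₂ = 8.24 × 0.0636 = 0.524 m.
Head loss: ΔE = (y₂ − y₁)³/(4y₁y₂) = (0.524 − 0.0636)³/(4×0.0636×0.524) = 0.0976/0.133 = 0.732 m.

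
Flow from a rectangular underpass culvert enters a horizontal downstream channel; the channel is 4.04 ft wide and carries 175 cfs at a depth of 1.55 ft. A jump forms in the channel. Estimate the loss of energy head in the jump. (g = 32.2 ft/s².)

q = Q/b = 175/4.04 = 43.3 ft²/s; V₁ = q/y₁ = 27.9 ft/s. Fr₁ = V₁/√(g·y₁) = 3.96.
From the momentum equation for a rectangular channel, y₂/y₁ = ½[√(1 + 8Fr₁²) − 1] = ½[√126.2 − 1] = 5.12.
y₂ = 5.12 × 1.55 = 7.93 ft.
V₂ = q/y₂ = 43.3/7.93 = 5.46 ft/s. E₁ = y₁ + V₁²/2g = 13.7 ft; E₂ = y₂ + V₂²/2g = 8.39 ft. ΔE = E₁ − E₂ = 5.28 ft.

ΔE = 5.28 ft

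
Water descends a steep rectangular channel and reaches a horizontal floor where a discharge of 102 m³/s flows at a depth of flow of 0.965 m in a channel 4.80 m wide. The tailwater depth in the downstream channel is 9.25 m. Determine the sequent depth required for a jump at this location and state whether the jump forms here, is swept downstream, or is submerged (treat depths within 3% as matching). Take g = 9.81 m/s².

q = Q/b = 102/4.80 = 21.2 m²/s; V₁ = q/y₁ = 22.0 m/s. Fr₁ = V₁/√(g·y₁) = 7.16.
Sequent-depth ratio: y₂/y₁ = ½[√(1 + 8Fr₁²) − 1] = ½[√410.8 − 1] = 9.63.
y₂ = 9.63 × 0.965 = 9.30 m.
Tailwater y_tw = 9.25 m: y_tw ≈ y₂, so the jump forms here.

y₂ = 9.30 m; the jump forms here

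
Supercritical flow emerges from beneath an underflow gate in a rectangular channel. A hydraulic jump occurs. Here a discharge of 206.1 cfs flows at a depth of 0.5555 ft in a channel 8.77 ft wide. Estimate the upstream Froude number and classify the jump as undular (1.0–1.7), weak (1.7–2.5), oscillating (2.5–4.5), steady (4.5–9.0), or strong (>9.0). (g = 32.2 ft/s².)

Fr₁ = 10.00; strong jump

q = Q/b = 206.1/8.77 = 23.50 ft²/s; V₁ = q/y₁ = 42.31 ft/s. Fr₁ = V₁/√(g·y₁) = 10.00.
Fr₁ = 10.00 lies in the strong range.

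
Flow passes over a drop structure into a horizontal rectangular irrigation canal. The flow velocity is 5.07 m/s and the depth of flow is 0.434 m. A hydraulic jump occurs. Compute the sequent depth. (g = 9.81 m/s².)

y₂ = 1.31 m

Fr₁ = V₁/√(g·y₁) = 5.07/√(9.81×0.434) = 2.46.
By Bélanger, y₂/y₁ = ½[√(1 + 8Fr₁²) − 1] = ½[√49.30 − 1] = 3.01.
y₂ = 3.01 × 0.434 = 1.31 m.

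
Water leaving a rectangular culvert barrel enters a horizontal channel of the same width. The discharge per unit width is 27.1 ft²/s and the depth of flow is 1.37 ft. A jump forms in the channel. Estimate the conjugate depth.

V₁ = q/y₁ = 27.1/1.37 = 19.8 ft/s. Fr₁ = V₁/√(g·y₁) = 19.8/√(32.2×1.37) = 2.98.
By Bélanger, y₂/y₁ = ½[√(1 + 8Fr₁²) − 1] = ½[√71.96 − 1] = 3.74.
y₂ = 3.74 × 1.37 = 5.13 ft.

y₂ = 5.13 ft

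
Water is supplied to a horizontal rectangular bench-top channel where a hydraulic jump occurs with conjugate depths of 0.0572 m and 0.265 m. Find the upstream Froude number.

Fr₁ = 3.61

For a rectangular channel the momentum equation gives q² = ½·g·y₁·y₂·(y₁ + y₂) = ½×9.81×0.0572×0.265×0.322 = 0.0240.
q = √0.0240 = 0.155 m²/s.
V₁ = q/y₁ = 2.71 m/s; Fr₁ = V₁/√(g·y₁) = 3.61.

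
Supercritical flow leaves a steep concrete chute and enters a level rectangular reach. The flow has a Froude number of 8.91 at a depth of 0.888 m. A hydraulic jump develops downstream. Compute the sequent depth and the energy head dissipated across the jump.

Fr₁ = 8.91 (given).
Sequent-depth ratio: y₂/y₁ = ½[√(1 + 8Fr₁²) − 1] = ½[√636.1 − 1] = 12.1.
y₂ = 12.1 × 0.888 = 10.8 m.
V₁ = Fr₁·√(g·y₁) = 8.91×√(9.81×0.888) = 26.3 m/s; q = V₁·y₁ = 23.4 m²/s. V₂ = q/y₂ = 23.4/10.8 = 2.17 m/s. E₁ = y₁ + V₁²/2g = 36.1 m; E₂ = y₂ + V₂²/2g = 11.0 m. ΔE = E₁ − E₂ = 25.1 m.

y₂ = 10.8 m; ΔE = 25.1 m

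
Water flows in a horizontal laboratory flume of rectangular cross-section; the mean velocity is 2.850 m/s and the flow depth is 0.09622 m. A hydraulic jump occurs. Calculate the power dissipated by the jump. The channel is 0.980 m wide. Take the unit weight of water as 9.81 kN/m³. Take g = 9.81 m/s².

P = 0.3313 kW

Fr₁ = V₁/√(g·y₁) = 2.850/√(9.81×0.09622) = 2.933.
By Bélanger, y₂/y₁ = ½[√(1 + 8Fr₁²) − 1] = ½[√69.841 − 1] = 3.679.
y₂ = 3.679 × 0.09622 = 0.3539 m.
q = V₁·y₁ = 2.850 × 0.09622 = 0.2742 m²/s. V₂ = q/y₂ = 0.2742/0.3539 = 0.7748 m/s. E₁ = y₁ + V₁²/2g = 0.5102 m; E₂ = y₂ + V₂²/2g = 0.3845 m. ΔE = E₁ − E₂ = 0.1257 m.
Q = q·b = 0.2742 × 0.980 = 0.2687 m³/s. P = γ·Q·ΔE = 9.81 × 0.2687 × 0.1257 = 0.3313 kW.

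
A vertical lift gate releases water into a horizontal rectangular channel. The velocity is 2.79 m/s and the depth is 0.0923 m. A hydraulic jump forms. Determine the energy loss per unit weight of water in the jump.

ΔE = 0.120 m

Fr₁ = V₁/√(g·y₁) = 2.79/√(9.81×0.0923) = 2.93.
Bélanger equation: y₂/y₁ = ½[√(1 + 8Fr₁²) − 1] = ½[√69.77 − 1] = 3.68.
y₂ = 3.68 × 0.0923 = 0.339 m.
q = V₁·y₁ = 2.79 × 0.0923 = 0.258 m²/s. V₂ = q/y₂ = 0.258/0.339 = 0.759 m/s. E₁ = y₁ + V₁²/2g = 0.489 m; E₂ = y₂ + V₂²/2g = 0.369 m. ΔE = E₁ − E₂ = 0.120 m.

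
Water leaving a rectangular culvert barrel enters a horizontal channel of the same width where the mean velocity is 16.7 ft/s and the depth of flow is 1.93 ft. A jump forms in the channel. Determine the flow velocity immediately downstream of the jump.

Fr₁ = V₁/√(g·y₁) = 16.7/√(32.2×1.93) = 2.12.
Conjugate-depth relation: y₂/y₁ = ½[√(1 + 8Fr₁²) − 1] = ½[√36.90 − 1] = 2.54.
y₂ = 2.54 × 1.93 = 4.90 ft.
q = V₁·y₁ = 16.7 × 1.93 = 32.2 ft²/s.
V₂ = q/y₂ = 32.2/4.90 = 6.58 ft/s.

V₂ = 6.58 ft/s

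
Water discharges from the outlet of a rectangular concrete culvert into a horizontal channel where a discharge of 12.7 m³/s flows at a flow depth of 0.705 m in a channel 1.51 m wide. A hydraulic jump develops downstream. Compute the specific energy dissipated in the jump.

q = Q/b = 12.7/1.51 = 8.41 m²/s; V₁ = q/y₁ = 11.9 m/s. Fr₁ = V₁/√(g·y₁) = 4.54.
Bélanger equation: y₂/y₁ = ½[√(1 + 8Fr₁²) − 1] = ½[√165.6 − 1] = 5.93.
y₂ = 5.93 × 0.705 = 4.18 m.
Head loss: ΔE = (y₂ − y₁)³/(4y₁y₂) = (4.18 − 0.705)³/(4×0.705×4.18) = 42.1/11.8 = 3.57 m.

ΔE = 3.57 m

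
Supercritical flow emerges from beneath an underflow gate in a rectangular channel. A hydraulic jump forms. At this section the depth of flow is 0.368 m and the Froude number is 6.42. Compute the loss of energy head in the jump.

ΔE = 4.69 m

Fr₁ = 6.42 (given).
Conjugate-depth relation: y₂/y₁ = ½[√(1 + 8Fr₁²) − 1] = ½[√330.7 − 1] = 8.59.
y₂ = 8.59 × 0.368 = 3.16 m.
V₁ = Fr₁·√(g·y₁) = 6.42×√(9.81×0.368) = 12.2 m/s; q = V₁·y₁ = 4.49 m²/s. V₂ = q/y₂ = 4.49/3.16 = 1.42 m/s. E₁ = y₁ + V₁²/2g = 7.95 m; E₂ = y₂ + V₂²/2g = 3.26 m. ΔE = E₁ − E₂ = 4.69 m.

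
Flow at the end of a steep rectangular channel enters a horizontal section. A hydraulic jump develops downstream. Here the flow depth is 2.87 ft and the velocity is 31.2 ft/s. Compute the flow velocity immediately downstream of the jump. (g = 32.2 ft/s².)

Fr₁ = V₁/√(g·y₁) = 31.2/√(32.2×2.87) = 3.25.
Sequent-depth ratio: y₂/y₁ = ½[√(1 + 8Fr₁²) − 1] = ½[√85.27 − 1] = 4.12.
y₂ = 4.12 × 2.87 = 11.8 ft.
q = V₁·y₁ = 31.2 × 2.87 = 89.5 ft²/s.
V₂ = q/y₂ = 89.5/11.8 = 7.58 ft/s.

V₂ = 7.58 ft/s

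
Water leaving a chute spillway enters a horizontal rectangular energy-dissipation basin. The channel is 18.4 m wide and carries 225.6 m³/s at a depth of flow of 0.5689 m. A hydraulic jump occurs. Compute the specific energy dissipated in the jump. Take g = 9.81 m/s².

ΔE = 17.03 m

q = Q/b = 225.6/18.4 = 12.26 m²/s; V₁ = q/y₁ = 21.55 m/s. Fr₁ = V₁/√(g·y₁) = 9.123.
From the momentum equation for a rectangular channel, y₂/y₁ = ½[√(1 + 8Fr₁²) − 1] = ½[√666.82 − 1] = 12.41.
y₂ = 12.41 × 0.5689 = 7.061 m.
Head loss: ΔE = (y₂ − y₁)³/(4y₁y₂) = (7.061 − 0.5689)³/(4×0.5689×7.061) = 273.6/16.07 = 17.03 m.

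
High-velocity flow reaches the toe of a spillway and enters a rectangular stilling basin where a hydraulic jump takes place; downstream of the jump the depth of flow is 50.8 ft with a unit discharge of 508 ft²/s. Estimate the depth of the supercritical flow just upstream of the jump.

y₁ = 5.59 ft

V₂ = q/y₂ = 508/50.8 = 10.0 ft/s; Fr₂ = V₂/√(g·y₂) = 0.247.
The Bélanger relation is symmetric: y₁/y₂ = ½[√(1 + 8Fr₂²) − 1] = ½[√1.489 − 1] = 0.110.
y₁ = 0.110 × 50.8 = 5.59 ft.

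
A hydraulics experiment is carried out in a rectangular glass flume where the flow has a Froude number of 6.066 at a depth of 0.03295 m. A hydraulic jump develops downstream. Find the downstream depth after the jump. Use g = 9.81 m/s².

Fr₁ = 6.066 (given).
Sequent-depth ratio: y₂/y₁ = ½[√(1 + 8Fr₁²) − 1] = ½[√295.37 − 1] = 8.093.
y₂ = 8.093 × 0.03295 = 0.2667 m.

y₂ = 0.2667 m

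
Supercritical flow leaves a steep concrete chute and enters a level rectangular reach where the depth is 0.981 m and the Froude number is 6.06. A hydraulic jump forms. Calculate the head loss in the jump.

ΔE = 10.8 m

Fr₁ = 6.06 (given).
Conjugate-depth relation: y₂/y₁ = ½[√(1 + 8Fr₁²) − 1] = ½[√294.8 − 1] = 8.08.
y₂ = 8.08 × 0.981 = 7.93 m.
V₁ = Fr₁·√(g·y₁) = 6.06×√(9.81×0.981) = 18.8 m/s; q = V₁·y₁ = 18.4 m²/s. V₂ = q/y₂ = 18.4/7.93 = 2.33 m/s. E₁ = y₁ + V₁²/2g = 19.0 m; E₂ = y₂ + V₂²/2g = 8.21 m. ΔE = E₁ − E₂ = 10.8 m.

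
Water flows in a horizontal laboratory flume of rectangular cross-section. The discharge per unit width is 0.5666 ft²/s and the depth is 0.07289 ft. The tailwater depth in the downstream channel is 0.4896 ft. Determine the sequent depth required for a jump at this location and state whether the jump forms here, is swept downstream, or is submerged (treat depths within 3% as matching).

y₂ = 0.4879 ft; the jump forms here

V₁ = q/y₁ = 0.5666/0.07289 = 7.773 ft/s. Fr₁ = V₁/√(g·y₁) = 7.773/√(32.2×0.07289) = 5.074.
Bélanger equation: y₂/y₁ = ½[√(1 + 8Fr₁²) − 1] = ½[√206.96 − 1] = 6.693.
y₂ = 6.693 × 0.07289 = 0.4879 ft.
Tailwater y_tw = 0.4896 ft: y_tw ≈ y₂, so the jump forms here.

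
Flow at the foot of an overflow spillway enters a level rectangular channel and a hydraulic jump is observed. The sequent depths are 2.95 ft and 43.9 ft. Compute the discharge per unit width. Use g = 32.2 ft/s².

q = 313 ft²/s

For a rectangular channel the momentum equation gives q² = ½·g·y₁·y₂·(y₁ + y₂) = ½×32.2×2.95×43.9×46.9 = 97684.
q = √97684 = 313 ft²/s.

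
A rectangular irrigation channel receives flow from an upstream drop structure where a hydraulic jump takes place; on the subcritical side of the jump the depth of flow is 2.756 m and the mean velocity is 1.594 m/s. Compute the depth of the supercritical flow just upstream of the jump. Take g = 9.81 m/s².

Fr₂ = V₂/√(g·y₂) = 1.594/√(9.81×2.756) = 0.3066.
From the momentum equation (using Fr₂), y₁/y₂ = ½[√(1 + 8Fr₂²) − 1] = ½[√1.7518 − 1] = 0.1618.
y₁ = 0.1618 × 2.756 = 0.4459 m.

y₁ = 0.4459 m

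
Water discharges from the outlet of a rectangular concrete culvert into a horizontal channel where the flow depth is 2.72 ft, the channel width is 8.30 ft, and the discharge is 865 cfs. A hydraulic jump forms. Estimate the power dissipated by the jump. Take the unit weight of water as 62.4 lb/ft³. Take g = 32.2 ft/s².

P = 1007 hp

q = Q/b = 865/8.30 = 104 ft²/s; V₁ = q/y₁ = 38.3 ft/s. Fr₁ = V₁/√(g·y₁) = 4.09.
By Bélanger, y₂/y₁ = ½[√(1 + 8Fr₁²) − 1] = ½[√135.1 − 1] = 5.31.
y₂ = 5.31 × 2.72 = 14.4 ft.
V₂ = q/y₂ = 104/14.4 = 7.21 ft/s. E₁ = y₁ + V₁²/2g = 25.5 ft; E₂ = y₂ + V₂²/2g = 15.3 ft. ΔE = E₁ − E₂ = 10.3 ft.
P = γ·Q·ΔE/550 = 62.4 × 865 × 10.3 / 550 = 1007 hp.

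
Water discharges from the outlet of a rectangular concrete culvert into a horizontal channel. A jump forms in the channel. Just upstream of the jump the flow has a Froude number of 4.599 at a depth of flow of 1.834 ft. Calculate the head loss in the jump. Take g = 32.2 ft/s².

Fr₁ = 4.599 (given).
By Bélanger, y₂/y₁ = ½[√(1 + 8Fr₁²) − 1] = ½[√170.21 − 1] = 6.023.
y₂ = 6.023 × 1.834 = 11.05 ft.
V₁ = Fr₁·√(g·y₁) = 4.599×√(32.2×1.834) = 35.34 ft/s; q = V₁·y₁ = 64.82 ft²/s. V₂ = q/y₂ = 64.82/11.05 = 5.868 ft/s. E₁ = y₁ + V₁²/2g = 21.23 ft; E₂ = y₂ + V₂²/2g = 11.58 ft. ΔE = E₁ − E₂ = 9.648 ft.

ΔE = 9.648 ft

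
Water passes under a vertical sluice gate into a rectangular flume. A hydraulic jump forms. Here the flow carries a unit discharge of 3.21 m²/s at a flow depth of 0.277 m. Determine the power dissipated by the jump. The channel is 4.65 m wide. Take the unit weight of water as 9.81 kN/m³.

P = 648 kW

V₁ = q/y₁ = 3.21/0.277 = 11.6 m/s. Fr₁ = V₁/√(g·y₁) = 11.6/√(9.81×0.277) = 7.03.
From the momentum equation for a rectangular channel, y₂/y₁ = ½[√(1 + 8Fr₁²) − 1] = ½[√396.4 − 1] = 9.45.
y₂ = 9.45 × 0.277 = 2.62 m.
Head loss: ΔE = (y₂ − y₁)³/(4y₁y₂) = (2.62 − 0.277)³/(4×0.277×2.62) = 12.8/2.90 = 4.43 m.
Q = q·b = 3.21 × 4.65 = 14.9 m³/s. P = γ·Q·ΔE = 9.81 × 14.9 × 4.43 = 648 kW.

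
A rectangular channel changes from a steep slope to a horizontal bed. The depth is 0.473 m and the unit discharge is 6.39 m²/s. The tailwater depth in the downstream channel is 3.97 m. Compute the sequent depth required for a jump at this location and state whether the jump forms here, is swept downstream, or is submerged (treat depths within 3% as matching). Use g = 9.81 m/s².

V₁ = q/y₁ = 6.39/0.473 = 13.5 m/s. Fr₁ = V₁/√(g·y₁) = 13.5/√(9.81×0.473) = 6.27.
From the momentum equation for a rectangular channel, y₂/y₁ = ½[√(1 + 8Fr₁²) − 1] = ½[√315.7 − 1] = 8.38.
y₂ = 8.38 × 0.473 = 3.97 m.
Tailwater y_tw = 3.97 m: y_tw ≈ y₂, so the jump forms here.

y₂ = 3.97 m; the jump forms here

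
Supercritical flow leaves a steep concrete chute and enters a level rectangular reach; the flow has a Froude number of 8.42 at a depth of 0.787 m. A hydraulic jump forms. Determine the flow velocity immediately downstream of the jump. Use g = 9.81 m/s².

Fr₁ = 8.42 (given).
Conjugate-depth relation: y₂/y₁ = ½[√(1 + 8Fr₁²) − 1] = ½[√568.2 − 1] = 11.4.
y₂ = 11.4 × 0.787 = 8.99 m.
V₁ = Fr₁·√(g·y₁) = 8.42×√(9.81×0.787) = 23.4 m/s; q = V₁·y₁ = 18.4 m²/s.
V₂ = q/y₂ = 18.4/8.99 = 2.05 m/s.

V₂ = 2.05 m/s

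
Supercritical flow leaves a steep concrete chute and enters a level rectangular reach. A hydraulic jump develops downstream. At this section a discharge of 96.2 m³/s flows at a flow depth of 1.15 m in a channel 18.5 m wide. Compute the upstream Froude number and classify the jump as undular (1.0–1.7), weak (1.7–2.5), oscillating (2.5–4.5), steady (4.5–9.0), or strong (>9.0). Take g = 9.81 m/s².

Fr₁ = 1.35; undular jump

q = Q/b = 96.2/18.5 = 5.20 m²/s; V₁ = q/y₁ = 4.52 m/s. Fr₁ = V₁/√(g·y₁) = 1.35.
Fr₁ = 1.35 lies in the undular range.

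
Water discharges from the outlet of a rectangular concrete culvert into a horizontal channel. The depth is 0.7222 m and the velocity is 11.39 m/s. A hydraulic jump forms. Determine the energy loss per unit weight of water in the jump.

ΔE = 3.097 m

Fr₁ = V₁/√(g·y₁) = 11.39/√(9.81×0.7222) = 4.279.
Bélanger equation: y₂/y₁ = ½[√(1 + 8Fr₁²) − 1] = ½[√147.49 − 1] = 5.572.
y₂ = 5.572 × 0.7222 = 4.024 m.
Head loss: ΔE = (y₂ − y₁)³/(4y₁y₂) = (4.024 − 0.7222)³/(4×0.7222×4.024) = 36.01/11.63 = 3.097 m.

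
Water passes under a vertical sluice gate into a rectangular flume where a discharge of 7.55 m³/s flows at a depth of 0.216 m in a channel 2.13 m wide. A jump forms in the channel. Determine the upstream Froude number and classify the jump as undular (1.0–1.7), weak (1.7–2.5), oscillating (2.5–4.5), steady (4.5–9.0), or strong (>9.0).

Fr₁ = 11.3; strong jump

q = Q/b = 7.55/2.13 = 3.54 m²/s; V₁ = q/y₁ = 16.4 m/s. Fr₁ = V₁/√(g·y₁) = 11.3.
Fr₁ = 11.3 lies in the strong range.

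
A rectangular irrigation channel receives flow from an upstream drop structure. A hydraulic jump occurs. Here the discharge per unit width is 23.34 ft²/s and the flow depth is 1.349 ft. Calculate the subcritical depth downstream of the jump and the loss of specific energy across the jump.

y₂ = 4.379 ft; ΔE = 1.177 ft

V₁ = q/y₁ = 23.34/1.349 = 17.30 ft/s. Fr₁ = V₁/√(g·y₁) = 17.30/√(32.2×1.349) = 2.625.
Conjugate-depth relation: y₂/y₁ = ½[√(1 + 8Fr₁²) − 1] = ½[√56.132 − 1] = 3.246.
y₂ = 3.246 × 1.349 = 4.379 ft.
Head loss: ΔE = (y₂ − y₁)³/(4y₁y₂) = (4.379 − 1.349)³/(4×1.349×4.379) = 27.82/23.63 = 1.177 ft.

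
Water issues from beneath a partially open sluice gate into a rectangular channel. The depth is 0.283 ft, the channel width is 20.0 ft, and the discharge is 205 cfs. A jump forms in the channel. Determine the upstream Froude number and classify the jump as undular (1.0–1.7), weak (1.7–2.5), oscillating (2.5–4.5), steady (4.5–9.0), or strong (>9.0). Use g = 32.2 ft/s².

Fr₁ = 12.0; strong jump

q = Q/b = 205/20.0 = 10.2 ft²/s; V₁ = q/y₁ = 36.2 ft/s. Fr₁ = V₁/√(g·y₁) = 12.0.
Fr₁ = 12.0 lies in the strong range.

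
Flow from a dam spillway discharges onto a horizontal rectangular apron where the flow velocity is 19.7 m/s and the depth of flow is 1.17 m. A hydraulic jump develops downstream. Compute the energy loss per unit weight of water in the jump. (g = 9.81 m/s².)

ΔE = 11.6 m

Fr₁ = V₁/√(g·y₁) = 19.7/√(9.81×1.17) = 5.81.
Conjugate-depth relation: y₂/y₁ = ½[√(1 + 8Fr₁²) − 1] = ½[√271.5 − 1] = 7.74.
y₂ = 7.74 × 1.17 = 9.05 m.
q = V₁·y₁ = 19.7 × 1.17 = 23.0 m²/s. V₂ = q/y₂ = 23.0/9.05 = 2.55 m/s. E₁ = y₁ + V₁²/2g = 21.0 m; E₂ = y₂ + V₂²/2g = 9.38 m. ΔE = E₁ − E₂ = 11.6 m.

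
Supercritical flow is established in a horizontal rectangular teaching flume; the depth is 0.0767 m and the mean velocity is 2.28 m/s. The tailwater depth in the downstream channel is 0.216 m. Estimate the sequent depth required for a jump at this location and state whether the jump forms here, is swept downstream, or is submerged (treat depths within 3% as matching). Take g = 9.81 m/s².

Fr₁ = V₁/√(g·y₁) = 2.28/√(9.81×0.0767) = 2.63.
Sequent-depth ratio: y₂/y₁ = ½[√(1 + 8Fr₁²) − 1] = ½[√56.27 − 1] = 3.25.
y₂ = 3.25 × 0.0767 = 0.249 m.
Tailwater y_tw = 0.216 m: y_tw < y₂, so the jump is swept downstream.

y₂ = 0.249 m; the jump is swept downstream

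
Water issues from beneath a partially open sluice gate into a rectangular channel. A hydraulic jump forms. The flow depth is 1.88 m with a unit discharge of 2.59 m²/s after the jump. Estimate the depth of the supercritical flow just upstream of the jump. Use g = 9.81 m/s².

y₁ = 0.329 m

V₂ = q/y₂ = 2.59/1.88 = 1.38 m/s; Fr₂ = V₂/√(g·y₂) = 0.321.
Applying the sequent-depth relation in reverse, y₁/y₂ = ½[√(1 + 8Fr₂²) − 1] = ½[√1.823 − 1] = 0.175.
y₁ = 0.175 × 1.88 = 0.329 m.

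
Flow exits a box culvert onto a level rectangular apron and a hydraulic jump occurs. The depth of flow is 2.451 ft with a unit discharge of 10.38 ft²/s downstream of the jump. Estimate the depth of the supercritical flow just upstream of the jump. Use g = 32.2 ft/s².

V₂ = q/y₂ = 10.38/2.451 = 4.235 ft/s; Fr₂ = V₂/√(g·y₂) = 0.4767.
Applying the sequent-depth relation in reverse, y₁/y₂ = ½[√(1 + 8Fr₂²) − 1] = ½[√2.8180 − 1] = 0.3393.
y₁ = 0.3393 × 2.451 = 0.8317 ft.

y₁ = 0.8317 ft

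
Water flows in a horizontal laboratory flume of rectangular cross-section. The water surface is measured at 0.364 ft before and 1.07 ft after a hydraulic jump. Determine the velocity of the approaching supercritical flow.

V₁ = 8.24 ft/s

For a rectangular channel the momentum equation gives q² = ½·g·y₁·y₂·(y₁ + y₂) = ½×32.2×0.364×1.07×1.43 = 8.99.
q = √8.99 = 3.00 ft²/s.
V₁ = q/y₁ = 3.00/0.364 = 8.24 ft/s.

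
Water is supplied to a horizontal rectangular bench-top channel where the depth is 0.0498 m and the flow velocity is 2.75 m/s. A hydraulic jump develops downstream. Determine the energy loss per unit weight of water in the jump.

ΔE = 0.167 m

Fr₁ = V₁/√(g·y₁) = 2.75/√(9.81×0.0498) = 3.93.
From the momentum equation for a rectangular channel, y₂/y₁ = ½[√(1 + 8Fr₁²) − 1] = ½[√124.8 − 1] = 5.09.
y₂ = 5.09 × 0.0498 = 0.253 m.
q = V₁·y₁ = 2.75 × 0.0498 = 0.137 m²/s. V₂ = q/y₂ = 0.137/0.253 = 0.541 m/s. E₁ = y₁ + V₁²/2g = 0.435 m; E₂ = y₂ + V₂²/2g = 0.268 m. ΔE = E₁ − E₂ = 0.167 m.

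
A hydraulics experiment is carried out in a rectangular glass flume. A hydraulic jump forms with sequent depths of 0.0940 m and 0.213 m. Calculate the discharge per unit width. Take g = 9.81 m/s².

q = 0.174 m²/s

For a rectangular channel the momentum equation gives q² = ½·g·y₁·y₂·(y₁ + y₂) = ½×9.81×0.0940×0.213×0.307 = 0.0301.
q = √0.0301 = 0.174 m²/s.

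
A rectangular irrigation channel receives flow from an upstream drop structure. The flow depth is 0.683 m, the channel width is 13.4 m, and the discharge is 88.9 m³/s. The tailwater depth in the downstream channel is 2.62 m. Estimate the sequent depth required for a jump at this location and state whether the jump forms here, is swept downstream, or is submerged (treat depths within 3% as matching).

q = Q/b = 88.9/13.4 = 6.63 m²/s; V₁ = q/y₁ = 9.71 m/s. Fr₁ = V₁/√(g·y₁) = 3.75.
From the momentum equation for a rectangular channel, y₂/y₁ = ½[√(1 + 8Fr₁²) − 1] = ½[√113.7 − 1] = 4.83.
y₂ = 4.83 × 0.683 = 3.30 m.
Tailwater y_tw = 2.62 m: y_tw < y₂, so the jump is swept downstream.

y₂ = 3.30 m; the jump is swept downstream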